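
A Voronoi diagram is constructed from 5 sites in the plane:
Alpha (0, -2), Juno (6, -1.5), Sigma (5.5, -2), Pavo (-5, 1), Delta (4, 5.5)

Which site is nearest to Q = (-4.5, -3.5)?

Pavo

Squared Euclidean distances:
d²(Q, Alpha) = 20.25 + 2.25 = 22.5
d²(Q, Juno) = 110.25 + 4 = 114.25
d²(Q, Sigma) = 100 + 2.25 = 102.25
d²(Q, Pavo) = 0.25 + 20.25 = 20.5
d²(Q, Delta) = 72.25 + 81 = 153.25
The smallest is to Pavo, so Q lies in the Voronoi region of Pavo.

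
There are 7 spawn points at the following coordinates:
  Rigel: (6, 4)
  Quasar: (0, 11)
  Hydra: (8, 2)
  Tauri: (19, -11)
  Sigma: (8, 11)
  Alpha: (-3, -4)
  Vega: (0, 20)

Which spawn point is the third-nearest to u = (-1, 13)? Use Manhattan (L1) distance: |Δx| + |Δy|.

d(u, Rigel) = |-1−6| + |13−4| = 7 + 9 = 16
d(u, Quasar) = |-1−0| + |13−11| = 1 + 2 = 3
d(u, Hydra) = |-1−8| + |13−2| = 9 + 11 = 20
d(u, Tauri) = |-1−19| + |13−(-11)| = 20 + 24 = 44
d(u, Sigma) = |-1−8| + |13−11| = 9 + 2 = 11
d(u, Alpha) = |-1−(-3)| + |13−(-4)| = 2 + 17 = 19
d(u, Vega) = |-1−0| + |13−20| = 1 + 7 = 8
Sorted ascending: Quasar, Vega, Sigma, Rigel, … — the third-nearest is Sigma.

Sigma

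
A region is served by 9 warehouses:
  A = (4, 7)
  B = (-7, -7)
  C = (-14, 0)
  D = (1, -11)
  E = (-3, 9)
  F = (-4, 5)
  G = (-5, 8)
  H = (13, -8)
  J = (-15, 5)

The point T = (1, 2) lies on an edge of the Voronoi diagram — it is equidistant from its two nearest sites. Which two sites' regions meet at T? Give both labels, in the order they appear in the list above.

Squared distances from T to each site:
|TA|² = (1−4)² + (2−7)² = 9 + 25 = 34
|TB|² = (1−(-7))² + (2−(-7))² = 64 + 81 = 145
|TC|² = (1−(-14))² + (2−0)² = 225 + 4 = 229
|TD|² = (1−1)² + (2−(-11))² = 0 + 169 = 169
|TE|² = (1−(-3))² + (2−9)² = 16 + 49 = 65
|TF|² = (1−(-4))² + (2−5)² = 25 + 9 = 34
|TG|² = (1−(-5))² + (2−8)² = 36 + 36 = 72
|TH|² = (1−13)² + (2−(-8))² = 144 + 100 = 244
|TJ|² = (1−(-15))² + (2−5)² = 256 + 9 = 265
T is equidistant from A and F (both at squared distance 34), and every other site is strictly farther — so T lies on the A–F Voronoi edge.

A and F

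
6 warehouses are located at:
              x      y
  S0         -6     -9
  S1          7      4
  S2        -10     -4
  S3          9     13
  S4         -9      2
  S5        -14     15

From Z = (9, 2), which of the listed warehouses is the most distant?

Since √ is increasing, it suffices to compare squared distances:
|ZS0|² = 225 + 121 = 346
|ZS1|² = 4 + 4 = 8
|ZS2|² = 361 + 36 = 397
|ZS3|² = 0 + 121 = 121
|ZS4|² = 324 + 0 = 324
|ZS5|² = 529 + 169 = 698
The largest is to S5.

S5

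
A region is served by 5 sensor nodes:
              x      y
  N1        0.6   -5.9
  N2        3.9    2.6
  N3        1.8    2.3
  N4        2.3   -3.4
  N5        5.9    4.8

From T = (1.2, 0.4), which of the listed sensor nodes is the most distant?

N5

Since √ is increasing, it suffices to compare squared distances:
|TN1|² = (1.2−0.6)² + (0.4−(-5.9))² = 0.36 + 39.69 = 40.05
|TN2|² = (1.2−3.9)² + (0.4−2.6)² = 7.29 + 4.84 = 12.13
|TN3|² = (1.2−1.8)² + (0.4−2.3)² = 0.36 + 3.61 = 3.97
|TN4|² = (1.2−2.3)² + (0.4−(-3.4))² = 1.21 + 14.44 = 15.65
|TN5|² = (1.2−5.9)² + (0.4−4.8)² = 22.09 + 19.36 = 41.45
The largest is to N5.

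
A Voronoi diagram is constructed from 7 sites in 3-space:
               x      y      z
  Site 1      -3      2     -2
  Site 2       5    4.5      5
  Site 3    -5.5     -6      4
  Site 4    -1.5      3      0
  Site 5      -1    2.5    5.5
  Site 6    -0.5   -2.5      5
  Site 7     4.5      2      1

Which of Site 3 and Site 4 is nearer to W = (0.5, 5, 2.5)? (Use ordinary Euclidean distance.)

Site 4

Compare squared distances:
d²(W, Site 3) = (0.5−(-5.5))² + (5−(-6))² + (2.5−4)² = 36 + 121 + 2.25 = 159.25
d²(W, Site 4) = (0.5−(-1.5))² + (5−3)² + (2.5−0)² = 4 + 4 + 6.25 = 14.25
159.25 > 14.25, so Site 4 is closer.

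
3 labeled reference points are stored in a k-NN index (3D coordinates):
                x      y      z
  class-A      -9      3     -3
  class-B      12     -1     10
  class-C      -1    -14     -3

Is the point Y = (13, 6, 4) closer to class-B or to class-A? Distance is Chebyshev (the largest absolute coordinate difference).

class-B

d(Y, class-B) = max(1, 7, 6) = 7
d(Y, class-A) = max(22, 3, 7) = 22
7 < 22, so class-B is closer.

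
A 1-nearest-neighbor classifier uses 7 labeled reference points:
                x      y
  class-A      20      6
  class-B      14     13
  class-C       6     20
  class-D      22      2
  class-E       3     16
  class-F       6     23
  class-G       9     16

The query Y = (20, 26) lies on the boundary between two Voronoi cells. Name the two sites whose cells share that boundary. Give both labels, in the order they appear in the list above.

class-B and class-F

Squared distances from Y to each site:
d²(Y, class-A) = (20−20)² + (26−6)² = 0 + 400 = 400
d²(Y, class-B) = (20−14)² + (26−13)² = 36 + 169 = 205
d²(Y, class-C) = (20−6)² + (26−20)² = 196 + 36 = 232
d²(Y, class-D) = (20−22)² + (26−2)² = 4 + 576 = 580
d²(Y, class-E) = (20−3)² + (26−16)² = 289 + 100 = 389
d²(Y, class-F) = (20−6)² + (26−23)² = 196 + 9 = 205
d²(Y, class-G) = (20−9)² + (26−16)² = 121 + 100 = 221
Y is equidistant from class-B and class-F (both at squared distance 205), and every other site is strictly farther — so Y lies on the class-B–class-F Voronoi edge.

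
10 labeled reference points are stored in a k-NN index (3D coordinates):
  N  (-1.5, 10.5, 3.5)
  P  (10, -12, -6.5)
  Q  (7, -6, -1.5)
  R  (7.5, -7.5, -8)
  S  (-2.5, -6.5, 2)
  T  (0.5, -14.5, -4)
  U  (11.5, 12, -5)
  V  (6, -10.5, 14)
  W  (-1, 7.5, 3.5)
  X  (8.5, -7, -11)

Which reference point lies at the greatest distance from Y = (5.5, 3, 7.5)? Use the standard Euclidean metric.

Compare squared distances (the ordering matches that of the actual distances):
|YN|² = 49 + 56.25 + 16 = 121.25
|YP|² = 20.25 + 225 + 196 = 441.25
|YQ|² = 2.25 + 81 + 81 = 164.25
|YR|² = 4 + 110.25 + 240.25 = 354.5
|YS|² = 64 + 90.25 + 30.25 = 184.5
|YT|² = 25 + 306.25 + 132.25 = 463.5
|YU|² = 36 + 81 + 156.25 = 273.25
|YV|² = 0.25 + 182.25 + 42.25 = 224.75
|YW|² = 42.25 + 20.25 + 16 = 78.5
|YX|² = 9 + 100 + 342.25 = 451.25
The largest is to T.

T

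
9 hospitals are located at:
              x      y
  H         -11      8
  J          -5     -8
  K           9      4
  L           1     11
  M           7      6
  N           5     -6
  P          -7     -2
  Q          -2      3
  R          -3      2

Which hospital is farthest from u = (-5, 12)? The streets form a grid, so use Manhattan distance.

N

d(u,H) = |-5−(-11)| + |12−8| = 6 + 4 = 10
d(u,J) = |-5−(-5)| + |12−(-8)| = 0 + 20 = 20
d(u,K) = |-5−9| + |12−4| = 14 + 8 = 22
d(u,L) = |-5−1| + |12−11| = 6 + 1 = 7
d(u,M) = |-5−7| + |12−6| = 12 + 6 = 18
d(u,N) = |-5−5| + |12−(-6)| = 10 + 18 = 28
d(u,P) = |-5−(-7)| + |12−(-2)| = 2 + 14 = 16
d(u,Q) = |-5−(-2)| + |12−3| = 3 + 9 = 12
d(u,R) = |-5−(-3)| + |12−2| = 2 + 10 = 12
The largest is to N.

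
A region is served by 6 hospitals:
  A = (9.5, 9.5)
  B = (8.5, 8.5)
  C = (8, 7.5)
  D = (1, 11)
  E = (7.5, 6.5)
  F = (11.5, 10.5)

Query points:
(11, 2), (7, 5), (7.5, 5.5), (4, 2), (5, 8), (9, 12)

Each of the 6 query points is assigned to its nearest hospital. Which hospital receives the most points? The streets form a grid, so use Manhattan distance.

E

(11, 2) — d to each: A:9, B:9, C:8.5, D:19, E:8, F:9 → nearest is E
(7, 5) — d to each: A:7, B:5, C:3.5, D:12, E:2, F:10 → nearest is E
(7.5, 5.5) — d to each: A:6, B:4, C:2.5, D:12, E:1, F:9 → nearest is E
(4, 2) — d to each: A:13, B:11, C:9.5, D:12, E:8, F:16 → nearest is E
(5, 8) — d to each: A:6, B:4, C:3.5, D:7, E:4, F:9 → nearest is C
(9, 12) — d to each: A:3, B:4, C:5.5, D:9, E:7, F:4 → nearest is A
Tally — A:1, C:1, E:4. E captures the most (4).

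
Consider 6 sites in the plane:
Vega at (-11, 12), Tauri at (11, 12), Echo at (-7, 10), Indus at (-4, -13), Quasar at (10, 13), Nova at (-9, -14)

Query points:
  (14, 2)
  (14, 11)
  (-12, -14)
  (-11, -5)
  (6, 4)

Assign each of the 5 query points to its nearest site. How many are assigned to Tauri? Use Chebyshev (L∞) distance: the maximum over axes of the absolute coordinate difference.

3

(14, 2) — d to each: Vega:25, Tauri:10, Echo:21, Indus:18, Quasar:11, Nova:23 → nearest is Tauri
(14, 11) — d to each: Vega:25, Tauri:3, Echo:21, Indus:24, Quasar:4, Nova:25 → nearest is Tauri
(-12, -14) — d to each: Vega:26, Tauri:26, Echo:24, Indus:8, Quasar:27, Nova:3 → nearest is Nova
(-11, -5) — d to each: Vega:17, Tauri:22, Echo:15, Indus:8, Quasar:21, Nova:9 → nearest is Indus
(6, 4) — d to each: Vega:17, Tauri:8, Echo:13, Indus:17, Quasar:9, Nova:18 → nearest is Tauri
3 of the 5 points have Tauri as nearest.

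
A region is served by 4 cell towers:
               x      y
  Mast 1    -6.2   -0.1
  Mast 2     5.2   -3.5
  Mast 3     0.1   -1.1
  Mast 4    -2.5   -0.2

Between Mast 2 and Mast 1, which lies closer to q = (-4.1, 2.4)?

Compare squared distances:
d²(q, Mast 2) = (-4.1−5.2)² + (2.4−(-3.5))² = 86.49 + 34.81 = 121.3
d²(q, Mast 1) = (-4.1−(-6.2))² + (2.4−(-0.1))² = 4.41 + 6.25 = 10.66
121.3 > 10.66, so Mast 1 is closer.

Mast 1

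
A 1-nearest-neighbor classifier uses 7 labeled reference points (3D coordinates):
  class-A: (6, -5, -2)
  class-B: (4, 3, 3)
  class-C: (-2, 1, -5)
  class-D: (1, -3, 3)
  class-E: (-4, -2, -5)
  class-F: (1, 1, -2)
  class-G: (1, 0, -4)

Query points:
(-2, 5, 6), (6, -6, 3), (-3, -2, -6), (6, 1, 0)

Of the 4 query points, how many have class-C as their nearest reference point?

(-2, 5, 6) — d² to each: class-A:228, class-B:49, class-C:137, class-D:82, class-E:174, class-F:89, class-G:134 → nearest is class-B
(6, -6, 3) — d² to each: class-A:26, class-B:85, class-C:177, class-D:34, class-E:180, class-F:99, class-G:110 → nearest is class-A
(-3, -2, -6) — d² to each: class-A:106, class-B:155, class-C:11, class-D:98, class-E:2, class-F:41, class-G:24 → nearest is class-E
(6, 1, 0) — d² to each: class-A:40, class-B:17, class-C:89, class-D:50, class-E:134, class-F:29, class-G:42 → nearest is class-B
0 of the 4 points have class-C as nearest.

0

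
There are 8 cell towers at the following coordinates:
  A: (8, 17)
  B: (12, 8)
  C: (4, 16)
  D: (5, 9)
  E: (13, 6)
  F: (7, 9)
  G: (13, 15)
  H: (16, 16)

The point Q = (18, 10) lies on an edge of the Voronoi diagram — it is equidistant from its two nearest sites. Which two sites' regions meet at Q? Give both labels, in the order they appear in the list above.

Squared distances from Q to each site:
|QA|² = (18−8)² + (10−17)² = 100 + 49 = 149
|QB|² = (18−12)² + (10−8)² = 36 + 4 = 40
|QC|² = (18−4)² + (10−16)² = 196 + 36 = 232
|QD|² = (18−5)² + (10−9)² = 169 + 1 = 170
|QE|² = (18−13)² + (10−6)² = 25 + 16 = 41
|QF|² = (18−7)² + (10−9)² = 121 + 1 = 122
|QG|² = (18−13)² + (10−15)² = 25 + 25 = 50
|QH|² = (18−16)² + (10−16)² = 4 + 36 = 40
Q is equidistant from B and H (both at squared distance 40), and every other site is strictly farther — so Q lies on the B–H Voronoi edge.

B and H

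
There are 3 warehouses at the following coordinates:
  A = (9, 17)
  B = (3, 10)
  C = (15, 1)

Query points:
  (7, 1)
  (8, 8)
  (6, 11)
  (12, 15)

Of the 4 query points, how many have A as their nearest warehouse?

1

(7, 1) — d² to each: A:260, B:97, C:64 → nearest is C
(8, 8) — d² to each: A:82, B:29, C:98 → nearest is B
(6, 11) — d² to each: A:45, B:10, C:181 → nearest is B
(12, 15) — d² to each: A:13, B:106, C:205 → nearest is A
1 of the 4 points has A as nearest.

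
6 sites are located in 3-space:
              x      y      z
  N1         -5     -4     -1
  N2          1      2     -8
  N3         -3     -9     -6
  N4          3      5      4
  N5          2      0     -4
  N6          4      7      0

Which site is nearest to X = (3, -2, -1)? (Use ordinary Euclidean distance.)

N5

Squared Euclidean distances:
|XN1|² = 64 + 4 + 0 = 68
|XN2|² = 4 + 16 + 49 = 69
|XN3|² = 36 + 49 + 25 = 110
|XN4|² = 0 + 49 + 25 = 74
|XN5|² = 1 + 4 + 9 = 14
|XN6|² = 1 + 81 + 1 = 83
Minimum is at N5.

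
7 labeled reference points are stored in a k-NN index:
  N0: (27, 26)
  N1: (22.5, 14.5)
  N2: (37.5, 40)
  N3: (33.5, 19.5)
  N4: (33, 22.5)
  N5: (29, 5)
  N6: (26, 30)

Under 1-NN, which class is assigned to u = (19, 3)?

Compare squared distances (the ordering matches that of the actual distances):
|uN0|² = (19−27)² + (3−26)² = 64 + 529 = 593
|uN1|² = (19−22.5)² + (3−14.5)² = 12.25 + 132.25 = 144.5
|uN2|² = (19−37.5)² + (3−40)² = 342.25 + 1369 = 1711.25
|uN3|² = (19−33.5)² + (3−19.5)² = 210.25 + 272.25 = 482.5
|uN4|² = (19−33)² + (3−22.5)² = 196 + 380.25 = 576.25
|uN5|² = (19−29)² + (3−5)² = 100 + 4 = 104
|uN6|² = (19−26)² + (3−30)² = 49 + 729 = 778
The smallest is to N5, so u lies in the Voronoi region of N5.

N5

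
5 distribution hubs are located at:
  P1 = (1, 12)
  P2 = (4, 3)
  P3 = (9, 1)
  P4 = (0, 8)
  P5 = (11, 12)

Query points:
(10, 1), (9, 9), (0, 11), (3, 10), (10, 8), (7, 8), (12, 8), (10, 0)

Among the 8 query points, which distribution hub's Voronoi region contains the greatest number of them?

(10, 1) — d² to each: P1:202, P2:40, P3:1, P4:149, P5:122 → nearest is P3
(9, 9) — d² to each: P1:73, P2:61, P3:64, P4:82, P5:13 → nearest is P5
(0, 11) — d² to each: P1:2, P2:80, P3:181, P4:9, P5:122 → nearest is P1
(3, 10) — d² to each: P1:8, P2:50, P3:117, P4:13, P5:68 → nearest is P1
(10, 8) — d² to each: P1:97, P2:61, P3:50, P4:100, P5:17 → nearest is P5
(7, 8) — d² to each: P1:52, P2:34, P3:53, P4:49, P5:32 → nearest is P5
(12, 8) — d² to each: P1:137, P2:89, P3:58, P4:144, P5:17 → nearest is P5
(10, 0) — d² to each: P1:225, P2:45, P3:2, P4:164, P5:145 → nearest is P3
Tally — P1:2, P3:2, P5:4. P5 captures the most (4).

P5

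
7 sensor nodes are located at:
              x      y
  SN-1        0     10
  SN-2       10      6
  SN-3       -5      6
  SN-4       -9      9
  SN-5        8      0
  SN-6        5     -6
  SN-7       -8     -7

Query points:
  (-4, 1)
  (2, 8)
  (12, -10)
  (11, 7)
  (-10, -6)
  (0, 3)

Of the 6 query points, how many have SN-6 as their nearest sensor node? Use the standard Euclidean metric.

(-4, 1) — d² to each: SN-1:97, SN-2:221, SN-3:26, SN-4:89, SN-5:145, SN-6:130, SN-7:80 → nearest is SN-3
(2, 8) — d² to each: SN-1:8, SN-2:68, SN-3:53, SN-4:122, SN-5:100, SN-6:205, SN-7:325 → nearest is SN-1
(12, -10) — d² to each: SN-1:544, SN-2:260, SN-3:545, SN-4:802, SN-5:116, SN-6:65, SN-7:409 → nearest is SN-6
(11, 7) — d² to each: SN-1:130, SN-2:2, SN-3:257, SN-4:404, SN-5:58, SN-6:205, SN-7:557 → nearest is SN-2
(-10, -6) — d² to each: SN-1:356, SN-2:544, SN-3:169, SN-4:226, SN-5:360, SN-6:225, SN-7:5 → nearest is SN-7
(0, 3) — d² to each: SN-1:49, SN-2:109, SN-3:34, SN-4:117, SN-5:73, SN-6:106, SN-7:164 → nearest is SN-3
1 of the 6 points has SN-6 as nearest.

1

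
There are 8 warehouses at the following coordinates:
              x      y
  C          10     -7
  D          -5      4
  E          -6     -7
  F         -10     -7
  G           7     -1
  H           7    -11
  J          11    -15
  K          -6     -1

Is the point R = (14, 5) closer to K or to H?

Compare squared distances:
|RK|² = (14−(-6))² + (5−(-1))² = 400 + 36 = 436
|RH|² = (14−7)² + (5−(-11))² = 49 + 256 = 305
436 > 305, so H is closer.

H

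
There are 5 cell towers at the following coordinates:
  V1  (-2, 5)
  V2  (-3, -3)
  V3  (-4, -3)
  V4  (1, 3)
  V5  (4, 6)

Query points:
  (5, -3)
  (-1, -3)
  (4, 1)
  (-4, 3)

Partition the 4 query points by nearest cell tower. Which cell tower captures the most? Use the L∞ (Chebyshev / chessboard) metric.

(5, -3) — d to each: V1:8, V2:8, V3:9, V4:6, V5:9 → nearest is V4
(-1, -3) — d to each: V1:8, V2:2, V3:3, V4:6, V5:9 → nearest is V2
(4, 1) — d to each: V1:6, V2:7, V3:8, V4:3, V5:5 → nearest is V4
(-4, 3) — d to each: V1:2, V2:6, V3:6, V4:5, V5:8 → nearest is V1
Tally — V1:1, V2:1, V4:2. V4 captures the most (2).

V4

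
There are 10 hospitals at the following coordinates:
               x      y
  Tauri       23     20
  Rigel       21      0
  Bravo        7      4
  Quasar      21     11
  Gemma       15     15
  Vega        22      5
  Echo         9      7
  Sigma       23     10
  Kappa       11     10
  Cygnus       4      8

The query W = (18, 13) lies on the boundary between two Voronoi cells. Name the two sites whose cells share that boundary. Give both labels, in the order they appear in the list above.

Squared distances from W to each site:
d²(W, Tauri) = (18−23)² + (13−20)² = 25 + 49 = 74
d²(W, Rigel) = (18−21)² + (13−0)² = 9 + 169 = 178
d²(W, Bravo) = (18−7)² + (13−4)² = 121 + 81 = 202
d²(W, Quasar) = (18−21)² + (13−11)² = 9 + 4 = 13
d²(W, Gemma) = (18−15)² + (13−15)² = 9 + 4 = 13
d²(W, Vega) = (18−22)² + (13−5)² = 16 + 64 = 80
d²(W, Echo) = (18−9)² + (13−7)² = 81 + 36 = 117
d²(W, Sigma) = (18−23)² + (13−10)² = 25 + 9 = 34
d²(W, Kappa) = (18−11)² + (13−10)² = 49 + 9 = 58
d²(W, Cygnus) = (18−4)² + (13−8)² = 196 + 25 = 221
W is equidistant from Quasar and Gemma (both at squared distance 13), and every other site is strictly farther — so W lies on the Quasar–Gemma Voronoi edge.

Quasar and Gemma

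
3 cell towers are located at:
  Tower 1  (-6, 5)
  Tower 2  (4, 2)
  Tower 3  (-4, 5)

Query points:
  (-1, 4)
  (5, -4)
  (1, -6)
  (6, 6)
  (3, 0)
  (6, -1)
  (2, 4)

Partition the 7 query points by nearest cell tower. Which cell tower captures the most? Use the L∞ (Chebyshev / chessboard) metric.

(-1, 4) — d to each: Tower 1:5, Tower 2:5, Tower 3:3 → nearest is Tower 3
(5, -4) — d to each: Tower 1:11, Tower 2:6, Tower 3:9 → nearest is Tower 2
(1, -6) — d to each: Tower 1:11, Tower 2:8, Tower 3:11 → nearest is Tower 2
(6, 6) — d to each: Tower 1:12, Tower 2:4, Tower 3:10 → nearest is Tower 2
(3, 0) — d to each: Tower 1:9, Tower 2:2, Tower 3:7 → nearest is Tower 2
(6, -1) — d to each: Tower 1:12, Tower 2:3, Tower 3:10 → nearest is Tower 2
(2, 4) — d to each: Tower 1:8, Tower 2:2, Tower 3:6 → nearest is Tower 2
Tally — Tower 2:6, Tower 3:1. Tower 2 captures the most (6).

Tower 2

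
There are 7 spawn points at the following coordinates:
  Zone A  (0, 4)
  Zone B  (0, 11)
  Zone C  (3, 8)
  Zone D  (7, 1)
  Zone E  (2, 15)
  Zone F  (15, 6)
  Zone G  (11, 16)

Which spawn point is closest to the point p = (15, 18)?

Zone G

Since √ is increasing, it suffices to compare squared distances:
d²(p, Zone A) = (15−0)² + (18−4)² = 225 + 196 = 421
d²(p, Zone B) = (15−0)² + (18−11)² = 225 + 49 = 274
d²(p, Zone C) = (15−3)² + (18−8)² = 144 + 100 = 244
d²(p, Zone D) = (15−7)² + (18−1)² = 64 + 289 = 353
d²(p, Zone E) = (15−2)² + (18−15)² = 169 + 9 = 178
d²(p, Zone F) = (15−15)² + (18−6)² = 0 + 144 = 144
d²(p, Zone G) = (15−11)² + (18−16)² = 16 + 4 = 20
The smallest is to Zone G, so p lies in the Voronoi region of Zone G.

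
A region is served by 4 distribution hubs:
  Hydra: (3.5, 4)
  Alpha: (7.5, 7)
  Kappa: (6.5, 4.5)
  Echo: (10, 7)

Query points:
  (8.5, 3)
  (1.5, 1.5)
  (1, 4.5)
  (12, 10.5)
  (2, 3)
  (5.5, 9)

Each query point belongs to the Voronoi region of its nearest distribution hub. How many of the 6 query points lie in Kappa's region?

(8.5, 3) — d² to each: Hydra:26, Alpha:17, Kappa:6.25, Echo:18.25 → nearest is Kappa
(1.5, 1.5) — d² to each: Hydra:10.25, Alpha:66.25, Kappa:34, Echo:102.5 → nearest is Hydra
(1, 4.5) — d² to each: Hydra:6.5, Alpha:48.5, Kappa:30.25, Echo:87.25 → nearest is Hydra
(12, 10.5) — d² to each: Hydra:114.5, Alpha:32.5, Kappa:66.25, Echo:16.25 → nearest is Echo
(2, 3) — d² to each: Hydra:3.25, Alpha:46.25, Kappa:22.5, Echo:80 → nearest is Hydra
(5.5, 9) — d² to each: Hydra:29, Alpha:8, Kappa:21.25, Echo:24.25 → nearest is Alpha
1 of the 6 points has Kappa as nearest.

1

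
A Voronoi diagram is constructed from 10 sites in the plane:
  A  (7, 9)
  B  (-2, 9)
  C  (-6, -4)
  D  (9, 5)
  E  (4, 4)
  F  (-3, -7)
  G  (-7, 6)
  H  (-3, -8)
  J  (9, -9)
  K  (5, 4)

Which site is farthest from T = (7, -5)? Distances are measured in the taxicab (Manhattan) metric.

d(T,A) = |7−7| + |-5−9| = 0 + 14 = 14
d(T,B) = |7−(-2)| + |-5−9| = 9 + 14 = 23
d(T,C) = |7−(-6)| + |-5−(-4)| = 13 + 1 = 14
d(T,D) = |7−9| + |-5−5| = 2 + 10 = 12
d(T,E) = |7−4| + |-5−4| = 3 + 9 = 12
d(T,F) = |7−(-3)| + |-5−(-7)| = 10 + 2 = 12
d(T,G) = |7−(-7)| + |-5−6| = 14 + 11 = 25
d(T,H) = |7−(-3)| + |-5−(-8)| = 10 + 3 = 13
d(T,J) = |7−9| + |-5−(-9)| = 2 + 4 = 6
d(T,K) = |7−5| + |-5−4| = 2 + 9 = 11
The largest is to G.

G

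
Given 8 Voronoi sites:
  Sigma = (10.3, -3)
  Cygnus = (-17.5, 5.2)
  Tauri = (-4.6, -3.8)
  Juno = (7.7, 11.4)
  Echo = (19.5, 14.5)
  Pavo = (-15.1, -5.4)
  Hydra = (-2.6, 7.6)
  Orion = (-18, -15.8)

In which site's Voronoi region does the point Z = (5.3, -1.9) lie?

Sigma

Squared Euclidean distances:
d²(Z, Sigma) = (5.3−10.3)² + (-1.9−(-3))² = 25 + 1.21 = 26.21
d²(Z, Cygnus) = (5.3−(-17.5))² + (-1.9−5.2)² = 519.84 + 50.41 = 570.25
d²(Z, Tauri) = (5.3−(-4.6))² + (-1.9−(-3.8))² = 98.01 + 3.61 = 101.62
d²(Z, Juno) = (5.3−7.7)² + (-1.9−11.4)² = 5.76 + 176.89 = 182.65
d²(Z, Echo) = (5.3−19.5)² + (-1.9−14.5)² = 201.64 + 268.96 = 470.6
d²(Z, Pavo) = (5.3−(-15.1))² + (-1.9−(-5.4))² = 416.16 + 12.25 = 428.41
d²(Z, Hydra) = (5.3−(-2.6))² + (-1.9−7.6)² = 62.41 + 90.25 = 152.66
d²(Z, Orion) = (5.3−(-18))² + (-1.9−(-15.8))² = 542.89 + 193.21 = 736.1
Sigma is nearest.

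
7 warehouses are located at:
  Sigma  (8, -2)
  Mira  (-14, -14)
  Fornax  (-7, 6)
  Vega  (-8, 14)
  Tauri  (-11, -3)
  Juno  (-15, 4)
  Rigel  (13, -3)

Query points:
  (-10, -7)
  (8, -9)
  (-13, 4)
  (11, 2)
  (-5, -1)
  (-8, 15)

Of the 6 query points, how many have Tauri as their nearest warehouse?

2

(-10, -7) — d² to each: Sigma:349, Mira:65, Fornax:178, Vega:445, Tauri:17, Juno:146, Rigel:545 → nearest is Tauri
(8, -9) — d² to each: Sigma:49, Mira:509, Fornax:450, Vega:785, Tauri:397, Juno:698, Rigel:61 → nearest is Sigma
(-13, 4) — d² to each: Sigma:477, Mira:325, Fornax:40, Vega:125, Tauri:53, Juno:4, Rigel:725 → nearest is Juno
(11, 2) — d² to each: Sigma:25, Mira:881, Fornax:340, Vega:505, Tauri:509, Juno:680, Rigel:29 → nearest is Sigma
(-5, -1) — d² to each: Sigma:170, Mira:250, Fornax:53, Vega:234, Tauri:40, Juno:125, Rigel:328 → nearest is Tauri
(-8, 15) — d² to each: Sigma:545, Mira:877, Fornax:82, Vega:1, Tauri:333, Juno:170, Rigel:765 → nearest is Vega
2 of the 6 points have Tauri as nearest.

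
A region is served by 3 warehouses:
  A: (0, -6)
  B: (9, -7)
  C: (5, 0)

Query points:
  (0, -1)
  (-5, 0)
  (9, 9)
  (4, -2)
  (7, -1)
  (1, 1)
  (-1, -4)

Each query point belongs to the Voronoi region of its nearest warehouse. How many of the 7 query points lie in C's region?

(0, -1) — d² to each: A:25, B:117, C:26 → nearest is A
(-5, 0) — d² to each: A:61, B:245, C:100 → nearest is A
(9, 9) — d² to each: A:306, B:256, C:97 → nearest is C
(4, -2) — d² to each: A:32, B:50, C:5 → nearest is C
(7, -1) — d² to each: A:74, B:40, C:5 → nearest is C
(1, 1) — d² to each: A:50, B:128, C:17 → nearest is C
(-1, -4) — d² to each: A:5, B:109, C:52 → nearest is A
4 of the 7 points have C as nearest.

4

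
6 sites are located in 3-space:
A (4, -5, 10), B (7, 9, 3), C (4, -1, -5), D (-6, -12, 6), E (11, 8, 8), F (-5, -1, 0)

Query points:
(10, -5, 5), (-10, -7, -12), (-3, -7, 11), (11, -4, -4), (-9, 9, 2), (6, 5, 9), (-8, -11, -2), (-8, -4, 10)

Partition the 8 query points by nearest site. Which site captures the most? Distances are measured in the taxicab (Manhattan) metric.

(10, -5, 5) — d to each: A:11, B:19, C:20, D:24, E:17, F:24 → nearest is A
(-10, -7, -12) — d to each: A:38, B:48, C:27, D:27, E:56, F:23 → nearest is F
(-3, -7, 11) — d to each: A:10, B:34, C:29, D:13, E:32, F:19 → nearest is A
(11, -4, -4) — d to each: A:22, B:24, C:11, D:35, E:24, F:23 → nearest is C
(-9, 9, 2) — d to each: A:35, B:17, C:30, D:28, E:27, F:16 → nearest is F
(6, 5, 9) — d to each: A:13, B:11, C:22, D:32, E:9, F:26 → nearest is E
(-8, -11, -2) — d to each: A:30, B:40, C:25, D:11, E:48, F:15 → nearest is D
(-8, -4, 10) — d to each: A:13, B:35, C:30, D:14, E:33, F:16 → nearest is A
Tally — A:3, C:1, D:1, E:1, F:2. A captures the most (3).

A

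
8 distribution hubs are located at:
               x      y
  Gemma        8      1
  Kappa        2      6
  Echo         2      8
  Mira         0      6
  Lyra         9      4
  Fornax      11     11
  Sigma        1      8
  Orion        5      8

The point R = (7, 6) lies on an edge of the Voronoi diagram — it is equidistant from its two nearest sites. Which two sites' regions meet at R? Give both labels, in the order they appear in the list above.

Squared distances from R to each site:
d²(R, Gemma) = 1 + 25 = 26
d²(R, Kappa) = 25 + 0 = 25
d²(R, Echo) = 25 + 4 = 29
d²(R, Mira) = 49 + 0 = 49
d²(R, Lyra) = 4 + 4 = 8
d²(R, Fornax) = 16 + 25 = 41
d²(R, Sigma) = 36 + 4 = 40
d²(R, Orion) = 4 + 4 = 8
R is equidistant from Lyra and Orion (both at squared distance 8), and every other site is strictly farther — so R lies on the Lyra–Orion Voronoi edge.

Lyra and Orion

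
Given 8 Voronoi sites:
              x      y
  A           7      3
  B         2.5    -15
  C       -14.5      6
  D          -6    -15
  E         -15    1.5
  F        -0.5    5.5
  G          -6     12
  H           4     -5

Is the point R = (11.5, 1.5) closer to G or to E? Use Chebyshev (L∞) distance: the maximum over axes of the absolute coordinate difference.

d(R,G) = max(17.5, 10.5) = 17.5
d(R,E) = max(26.5, 0) = 26.5
17.5 < 26.5, so G is closer.

G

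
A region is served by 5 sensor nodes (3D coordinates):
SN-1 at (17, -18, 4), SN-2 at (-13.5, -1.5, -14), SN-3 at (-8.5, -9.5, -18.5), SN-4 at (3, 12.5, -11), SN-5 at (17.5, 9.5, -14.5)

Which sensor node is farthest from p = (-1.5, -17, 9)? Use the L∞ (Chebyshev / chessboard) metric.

d(p, SN-1) = max(18.5, 1, 5) = 18.5
d(p, SN-2) = max(12, 15.5, 23) = 23
d(p, SN-3) = max(7, 7.5, 27.5) = 27.5
d(p, SN-4) = max(4.5, 29.5, 20) = 29.5
d(p, SN-5) = max(19, 26.5, 23.5) = 26.5
The largest is to SN-4.

SN-4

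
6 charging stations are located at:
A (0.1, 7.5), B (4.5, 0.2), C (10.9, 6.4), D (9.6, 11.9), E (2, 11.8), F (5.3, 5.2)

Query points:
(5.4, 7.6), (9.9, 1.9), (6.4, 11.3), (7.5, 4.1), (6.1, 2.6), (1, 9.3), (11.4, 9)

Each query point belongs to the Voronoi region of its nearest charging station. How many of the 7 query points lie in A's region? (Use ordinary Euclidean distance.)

(5.4, 7.6) — d² to each: A:28.1, B:55.57, C:31.69, D:36.13, E:29.2, F:5.77 → nearest is F
(9.9, 1.9) — d² to each: A:127.4, B:32.05, C:21.25, D:100.09, E:160.42, F:32.05 → nearest is C
(6.4, 11.3) — d² to each: A:54.13, B:126.82, C:44.26, D:10.6, E:19.61, F:38.42 → nearest is D
(7.5, 4.1) — d² to each: A:66.32, B:24.21, C:16.85, D:65.25, E:89.54, F:6.05 → nearest is F
(6.1, 2.6) — d² to each: A:60.01, B:8.32, C:37.48, D:98.74, E:101.45, F:7.4 → nearest is F
(1, 9.3) — d² to each: A:4.05, B:95.06, C:106.42, D:80.72, E:7.25, F:35.3 → nearest is A
(11.4, 9) — d² to each: A:129.94, B:125.05, C:7.01, D:11.65, E:96.2, F:51.65 → nearest is C
1 of the 7 points has A as nearest.

1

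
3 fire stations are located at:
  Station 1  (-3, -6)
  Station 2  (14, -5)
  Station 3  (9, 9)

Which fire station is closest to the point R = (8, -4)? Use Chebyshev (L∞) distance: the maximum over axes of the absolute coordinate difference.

Station 2

d(R, Station 1) = max(11, 2) = 11
d(R, Station 2) = max(6, 1) = 6
d(R, Station 3) = max(1, 13) = 13
The smallest is to Station 2, so R lies in the Voronoi region of Station 2.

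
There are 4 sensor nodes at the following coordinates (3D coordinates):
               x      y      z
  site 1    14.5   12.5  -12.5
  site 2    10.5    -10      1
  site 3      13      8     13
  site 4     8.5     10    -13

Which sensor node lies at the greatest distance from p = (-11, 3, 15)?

site 1

Compare squared distances (the ordering matches that of the actual distances):
d²(p, site 1) = (-11−14.5)² + (3−12.5)² + (15−(-12.5))² = 650.25 + 90.25 + 756.25 = 1496.75
d²(p, site 2) = (-11−10.5)² + (3−(-10))² + (15−1)² = 462.25 + 169 + 196 = 827.25
d²(p, site 3) = (-11−13)² + (3−8)² + (15−13)² = 576 + 25 + 4 = 605
d²(p, site 4) = (-11−8.5)² + (3−10)² + (15−(-13))² = 380.25 + 49 + 784 = 1213.25
The largest is to site 1.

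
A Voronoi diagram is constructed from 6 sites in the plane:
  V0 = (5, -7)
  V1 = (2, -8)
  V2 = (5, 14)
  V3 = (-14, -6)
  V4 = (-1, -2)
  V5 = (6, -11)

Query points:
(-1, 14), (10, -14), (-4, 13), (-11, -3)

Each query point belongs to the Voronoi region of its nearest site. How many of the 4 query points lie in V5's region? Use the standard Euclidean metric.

(-1, 14) — d² to each: V0:477, V1:493, V2:36, V3:569, V4:256, V5:674 → nearest is V2
(10, -14) — d² to each: V0:74, V1:100, V2:809, V3:640, V4:265, V5:25 → nearest is V5
(-4, 13) — d² to each: V0:481, V1:477, V2:82, V3:461, V4:234, V5:676 → nearest is V2
(-11, -3) — d² to each: V0:272, V1:194, V2:545, V3:18, V4:101, V5:353 → nearest is V3
1 of the 4 points has V5 as nearest.

1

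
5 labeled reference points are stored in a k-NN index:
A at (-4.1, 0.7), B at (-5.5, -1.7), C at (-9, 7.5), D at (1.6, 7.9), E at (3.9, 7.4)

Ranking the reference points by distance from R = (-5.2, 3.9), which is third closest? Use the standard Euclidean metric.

Since √ is increasing, it suffices to compare squared distances:
|RA|² = (-5.2−(-4.1))² + (3.9−0.7)² = 1.21 + 10.24 = 11.45
|RB|² = (-5.2−(-5.5))² + (3.9−(-1.7))² = 0.09 + 31.36 = 31.45
|RC|² = (-5.2−(-9))² + (3.9−7.5)² = 14.44 + 12.96 = 27.4
|RD|² = (-5.2−1.6)² + (3.9−7.9)² = 46.24 + 16 = 62.24
|RE|² = (-5.2−3.9)² + (3.9−7.4)² = 82.81 + 12.25 = 95.06
Sorted ascending: A, C, B, D, … — the third-nearest is B.

B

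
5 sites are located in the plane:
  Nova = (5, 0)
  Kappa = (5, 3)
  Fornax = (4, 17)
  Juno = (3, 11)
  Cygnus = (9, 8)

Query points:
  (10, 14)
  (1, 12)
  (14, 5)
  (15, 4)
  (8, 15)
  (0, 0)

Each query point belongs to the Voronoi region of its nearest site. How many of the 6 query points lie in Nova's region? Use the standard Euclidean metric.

(10, 14) — d² to each: Nova:221, Kappa:146, Fornax:45, Juno:58, Cygnus:37 → nearest is Cygnus
(1, 12) — d² to each: Nova:160, Kappa:97, Fornax:34, Juno:5, Cygnus:80 → nearest is Juno
(14, 5) — d² to each: Nova:106, Kappa:85, Fornax:244, Juno:157, Cygnus:34 → nearest is Cygnus
(15, 4) — d² to each: Nova:116, Kappa:101, Fornax:290, Juno:193, Cygnus:52 → nearest is Cygnus
(8, 15) — d² to each: Nova:234, Kappa:153, Fornax:20, Juno:41, Cygnus:50 → nearest is Fornax
(0, 0) — d² to each: Nova:25, Kappa:34, Fornax:305, Juno:130, Cygnus:145 → nearest is Nova
1 of the 6 points has Nova as nearest.

1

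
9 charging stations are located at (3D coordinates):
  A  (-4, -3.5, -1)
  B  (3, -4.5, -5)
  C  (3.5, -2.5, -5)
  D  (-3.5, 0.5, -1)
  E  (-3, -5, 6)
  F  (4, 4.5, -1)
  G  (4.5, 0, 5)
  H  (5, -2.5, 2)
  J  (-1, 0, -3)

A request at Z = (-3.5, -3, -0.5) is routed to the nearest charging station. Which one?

Since √ is increasing, it suffices to compare squared distances:
|ZA|² = 0.25 + 0.25 + 0.25 = 0.75
|ZB|² = 42.25 + 2.25 + 20.25 = 64.75
|ZC|² = 49 + 0.25 + 20.25 = 69.5
|ZD|² = 0 + 12.25 + 0.25 = 12.5
|ZE|² = 0.25 + 4 + 42.25 = 46.5
|ZF|² = 56.25 + 56.25 + 0.25 = 112.75
|ZG|² = 64 + 9 + 30.25 = 103.25
|ZH|² = 72.25 + 0.25 + 6.25 = 78.75
|ZJ|² = 6.25 + 9 + 6.25 = 21.5
Minimum is at A.

A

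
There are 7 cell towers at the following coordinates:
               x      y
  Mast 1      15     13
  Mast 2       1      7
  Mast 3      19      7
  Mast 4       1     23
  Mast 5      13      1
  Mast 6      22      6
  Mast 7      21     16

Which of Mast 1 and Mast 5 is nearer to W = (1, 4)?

Compare squared distances:
d²(W, Mast 1) = (1−15)² + (4−13)² = 196 + 81 = 277
d²(W, Mast 5) = (1−13)² + (4−1)² = 144 + 9 = 153
277 > 153, so Mast 5 is closer.

Mast 5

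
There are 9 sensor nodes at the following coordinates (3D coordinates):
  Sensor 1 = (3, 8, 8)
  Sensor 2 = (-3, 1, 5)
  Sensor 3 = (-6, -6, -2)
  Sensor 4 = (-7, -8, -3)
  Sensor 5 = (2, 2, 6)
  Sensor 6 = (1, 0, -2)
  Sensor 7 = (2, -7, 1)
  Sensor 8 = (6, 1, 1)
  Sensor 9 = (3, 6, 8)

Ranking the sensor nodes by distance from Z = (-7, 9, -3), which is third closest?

Sensor 5

Squared Euclidean distances:
d²(Z, Sensor 1) = (-7−3)² + (9−8)² + (-3−8)² = 100 + 1 + 121 = 222
d²(Z, Sensor 2) = (-7−(-3))² + (9−1)² + (-3−5)² = 16 + 64 + 64 = 144
d²(Z, Sensor 3) = (-7−(-6))² + (9−(-6))² + (-3−(-2))² = 1 + 225 + 1 = 227
d²(Z, Sensor 4) = (-7−(-7))² + (9−(-8))² + (-3−(-3))² = 0 + 289 + 0 = 289
d²(Z, Sensor 5) = (-7−2)² + (9−2)² + (-3−6)² = 81 + 49 + 81 = 211
d²(Z, Sensor 6) = (-7−1)² + (9−0)² + (-3−(-2))² = 64 + 81 + 1 = 146
d²(Z, Sensor 7) = (-7−2)² + (9−(-7))² + (-3−1)² = 81 + 256 + 16 = 353
d²(Z, Sensor 8) = (-7−6)² + (9−1)² + (-3−1)² = 169 + 64 + 16 = 249
d²(Z, Sensor 9) = (-7−3)² + (9−6)² + (-3−8)² = 100 + 9 + 121 = 230
Sorted ascending: Sensor 2, Sensor 6, Sensor 5, Sensor 1, … — the third-nearest is Sensor 5.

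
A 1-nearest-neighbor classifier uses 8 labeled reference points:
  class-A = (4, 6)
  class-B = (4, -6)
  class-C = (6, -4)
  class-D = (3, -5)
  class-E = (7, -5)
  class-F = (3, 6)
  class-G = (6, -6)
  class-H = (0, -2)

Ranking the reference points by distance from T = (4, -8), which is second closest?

Squared Euclidean distances:
d²(T, class-A) = (4−4)² + (-8−6)² = 0 + 196 = 196
d²(T, class-B) = (4−4)² + (-8−(-6))² = 0 + 4 = 4
d²(T, class-C) = (4−6)² + (-8−(-4))² = 4 + 16 = 20
d²(T, class-D) = (4−3)² + (-8−(-5))² = 1 + 9 = 10
d²(T, class-E) = (4−7)² + (-8−(-5))² = 9 + 9 = 18
d²(T, class-F) = (4−3)² + (-8−6)² = 1 + 196 = 197
d²(T, class-G) = (4−6)² + (-8−(-6))² = 4 + 4 = 8
d²(T, class-H) = (4−0)² + (-8−(-2))² = 16 + 36 = 52
Sorted ascending: class-B, class-G, class-D, … — the second-nearest is class-G.

class-G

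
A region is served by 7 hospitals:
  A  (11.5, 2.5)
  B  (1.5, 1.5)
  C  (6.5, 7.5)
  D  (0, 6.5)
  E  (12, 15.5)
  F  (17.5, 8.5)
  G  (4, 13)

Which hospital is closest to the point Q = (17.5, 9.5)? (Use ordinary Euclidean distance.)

Since √ is increasing, it suffices to compare squared distances:
|QA|² = (17.5−11.5)² + (9.5−2.5)² = 36 + 49 = 85
|QB|² = (17.5−1.5)² + (9.5−1.5)² = 256 + 64 = 320
|QC|² = (17.5−6.5)² + (9.5−7.5)² = 121 + 4 = 125
|QD|² = (17.5−0)² + (9.5−6.5)² = 306.25 + 9 = 315.25
|QE|² = (17.5−12)² + (9.5−15.5)² = 30.25 + 36 = 66.25
|QF|² = (17.5−17.5)² + (9.5−8.5)² = 0 + 1 = 1
|QG|² = (17.5−4)² + (9.5−13)² = 182.25 + 12.25 = 194.5
The smallest is to F, so Q lies in the Voronoi region of F.

F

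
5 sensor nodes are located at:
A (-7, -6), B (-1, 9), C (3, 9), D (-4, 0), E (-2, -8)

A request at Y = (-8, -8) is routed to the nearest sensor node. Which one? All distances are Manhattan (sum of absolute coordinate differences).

d(Y,A) = |-8−(-7)| + |-8−(-6)| = 1 + 2 = 3
d(Y,B) = |-8−(-1)| + |-8−9| = 7 + 17 = 24
d(Y,C) = |-8−3| + |-8−9| = 11 + 17 = 28
d(Y,D) = |-8−(-4)| + |-8−0| = 4 + 8 = 12
d(Y,E) = |-8−(-2)| + |-8−(-8)| = 6 + 0 = 6
The smallest is to A, so Y lies in the Voronoi region of A.

A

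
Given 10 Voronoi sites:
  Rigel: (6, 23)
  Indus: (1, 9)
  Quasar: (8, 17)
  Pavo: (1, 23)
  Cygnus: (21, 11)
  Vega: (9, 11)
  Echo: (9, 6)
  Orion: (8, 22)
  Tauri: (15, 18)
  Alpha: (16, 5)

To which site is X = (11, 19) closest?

Quasar

Squared Euclidean distances:
d²(X, Rigel) = (11−6)² + (19−23)² = 25 + 16 = 41
d²(X, Indus) = (11−1)² + (19−9)² = 100 + 100 = 200
d²(X, Quasar) = (11−8)² + (19−17)² = 9 + 4 = 13
d²(X, Pavo) = (11−1)² + (19−23)² = 100 + 16 = 116
d²(X, Cygnus) = (11−21)² + (19−11)² = 100 + 64 = 164
d²(X, Vega) = (11−9)² + (19−11)² = 4 + 64 = 68
d²(X, Echo) = (11−9)² + (19−6)² = 4 + 169 = 173
d²(X, Orion) = (11−8)² + (19−22)² = 9 + 9 = 18
d²(X, Tauri) = (11−15)² + (19−18)² = 16 + 1 = 17
d²(X, Alpha) = (11−16)² + (19−5)² = 25 + 196 = 221
Quasar is nearest.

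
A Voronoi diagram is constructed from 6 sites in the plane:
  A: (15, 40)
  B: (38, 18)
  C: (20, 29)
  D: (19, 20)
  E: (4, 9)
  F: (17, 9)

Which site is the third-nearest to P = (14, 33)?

Squared Euclidean distances:
|PA|² = (14−15)² + (33−40)² = 1 + 49 = 50
|PB|² = (14−38)² + (33−18)² = 576 + 225 = 801
|PC|² = (14−20)² + (33−29)² = 36 + 16 = 52
|PD|² = (14−19)² + (33−20)² = 25 + 169 = 194
|PE|² = (14−4)² + (33−9)² = 100 + 576 = 676
|PF|² = (14−17)² + (33−9)² = 9 + 576 = 585
Sorted ascending: A, C, D, F, … — the third-nearest is D.

D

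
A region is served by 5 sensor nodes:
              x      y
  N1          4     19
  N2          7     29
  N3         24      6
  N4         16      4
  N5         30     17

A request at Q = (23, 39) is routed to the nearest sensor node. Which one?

N2

Since √ is increasing, it suffices to compare squared distances:
|QN1|² = 361 + 400 = 761
|QN2|² = 256 + 100 = 356
|QN3|² = 1 + 1089 = 1090
|QN4|² = 49 + 1225 = 1274
|QN5|² = 49 + 484 = 533
The smallest is to N2, so Q lies in the Voronoi region of N2.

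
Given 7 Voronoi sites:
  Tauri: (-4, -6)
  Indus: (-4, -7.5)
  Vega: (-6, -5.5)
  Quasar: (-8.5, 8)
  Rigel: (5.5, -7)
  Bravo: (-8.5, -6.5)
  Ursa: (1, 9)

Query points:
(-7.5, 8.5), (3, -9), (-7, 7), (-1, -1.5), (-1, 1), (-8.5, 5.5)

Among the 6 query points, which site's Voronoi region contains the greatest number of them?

(-7.5, 8.5) — d² to each: Tauri:222.5, Indus:268.25, Vega:198.25, Quasar:1.25, Rigel:409.25, Bravo:226, Ursa:72.5 → nearest is Quasar
(3, -9) — d² to each: Tauri:58, Indus:51.25, Vega:93.25, Quasar:421.25, Rigel:10.25, Bravo:138.5, Ursa:328 → nearest is Rigel
(-7, 7) — d² to each: Tauri:178, Indus:219.25, Vega:157.25, Quasar:3.25, Rigel:352.25, Bravo:184.5, Ursa:68 → nearest is Quasar
(-1, -1.5) — d² to each: Tauri:29.25, Indus:45, Vega:41, Quasar:146.5, Rigel:72.5, Bravo:81.25, Ursa:114.25 → nearest is Tauri
(-1, 1) — d² to each: Tauri:58, Indus:81.25, Vega:67.25, Quasar:105.25, Rigel:106.25, Bravo:112.5, Ursa:68 → nearest is Tauri
(-8.5, 5.5) — d² to each: Tauri:152.5, Indus:189.25, Vega:127.25, Quasar:6.25, Rigel:352.25, Bravo:144, Ursa:102.5 → nearest is Quasar
Tally — Tauri:2, Quasar:3, Rigel:1. Quasar captures the most (3).

Quasar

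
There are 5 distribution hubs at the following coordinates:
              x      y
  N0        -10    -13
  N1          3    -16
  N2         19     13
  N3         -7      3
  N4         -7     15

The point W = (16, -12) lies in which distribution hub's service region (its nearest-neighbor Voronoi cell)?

N1

Since √ is increasing, it suffices to compare squared distances:
|WN0|² = (16−(-10))² + (-12−(-13))² = 676 + 1 = 677
|WN1|² = (16−3)² + (-12−(-16))² = 169 + 16 = 185
|WN2|² = (16−19)² + (-12−13)² = 9 + 625 = 634
|WN3|² = (16−(-7))² + (-12−3)² = 529 + 225 = 754
|WN4|² = (16−(-7))² + (-12−15)² = 529 + 729 = 1258
The smallest is to N1, so W lies in the Voronoi region of N1.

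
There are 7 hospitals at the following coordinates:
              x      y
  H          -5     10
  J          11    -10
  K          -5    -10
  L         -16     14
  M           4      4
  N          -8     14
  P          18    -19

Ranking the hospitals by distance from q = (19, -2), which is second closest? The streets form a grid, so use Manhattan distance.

d(q,H) = |19−(-5)| + |-2−10| = 24 + 12 = 36
d(q,J) = |19−11| + |-2−(-10)| = 8 + 8 = 16
d(q,K) = |19−(-5)| + |-2−(-10)| = 24 + 8 = 32
d(q,L) = |19−(-16)| + |-2−14| = 35 + 16 = 51
d(q,M) = |19−4| + |-2−4| = 15 + 6 = 21
d(q,N) = |19−(-8)| + |-2−14| = 27 + 16 = 43
d(q,P) = |19−18| + |-2−(-19)| = 1 + 17 = 18
Sorted ascending: J, P, M, … — the second-nearest is P.

P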